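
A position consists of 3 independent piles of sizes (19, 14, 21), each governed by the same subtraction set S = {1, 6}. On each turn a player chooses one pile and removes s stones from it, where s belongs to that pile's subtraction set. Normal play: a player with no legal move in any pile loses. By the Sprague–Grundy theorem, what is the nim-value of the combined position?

All piles use S = {1, 6}:
n :  0  1  2  3  4  5  6  7  8  9 10 11 12 13 14 15 16 17 18 19 20 21
G :  0  1  0  1  0  1  2  0  1  0  1  0  1  2  0  1  0  1  0  1  2  0
Pile A: G(19) = 1.
Pile B: G(14) = 0.
Pile C: G(21) = 0.
Combined Grundy value = 1 ⊕ 0 ⊕ 0 = 1.

1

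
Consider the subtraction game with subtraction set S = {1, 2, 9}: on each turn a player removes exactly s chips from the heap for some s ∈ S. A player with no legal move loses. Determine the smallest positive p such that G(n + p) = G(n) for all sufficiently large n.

n :  0  1  2  3  4  5  6  7  8  9 10 11 12 13 14 15 16 17 18 19 20 21
G :  0  1  2  0  1  2  0  1  2  3  0  1  2  0  1  2  0  1  2  3  0  1
G(n+10) = G(n) holds for n = 0,…,8 (a full window of length max(S) = 9), so the sequence is purely periodic with period 10.

10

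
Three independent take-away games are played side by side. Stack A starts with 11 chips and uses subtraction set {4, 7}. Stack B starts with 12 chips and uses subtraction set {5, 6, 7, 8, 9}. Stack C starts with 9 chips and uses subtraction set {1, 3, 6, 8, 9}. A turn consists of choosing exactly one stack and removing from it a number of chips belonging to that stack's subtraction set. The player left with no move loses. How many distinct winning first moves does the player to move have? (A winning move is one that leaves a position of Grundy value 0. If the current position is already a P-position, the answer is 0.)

Stack A, S = {4, 7}:
n :  0  1  2  3  4  5  6  7  8  9 10 11
G :  0  0  0  0  1  1  1  1  2  2  2  0
G_A(11) = 0.
Stack B, S = {5, 6, 7, 8, 9}:
n :  0  1  2  3  4  5  6  7  8  9 10 11 12
G :  0  0  0  0  0  1  1  1  1  1  2  2  2
G_B(12) = 2.
Stack C, S = {1, 3, 6, 8, 9}:
n : 0 1 2 3 4 5 6 7 8 9
G : 0 1 0 1 0 1 2 3 2 3
G_C(9) = 3.
Combined Grundy value = 0 ⊕ 2 ⊕ 3 = 1.
A winning move leaves total XOR = 0, i.e. changes one component's Grundy value g to g ⊕ X where X is the current total.
Stack A: need g' = 0⊕1 = 1. Options: 11−4→G=1, 11−7→G=1. Hits: 2.
Stack B: need g' = 2⊕1 = 3. Options: 12−5→G=1, 12−6→G=1, 12−7→G=1, 12−8→G=0, 12−9→G=0. Hits: 0.
Stack C: need g' = 3⊕1 = 2. Options: 9−1→G=2, 9−3→G=2, 9−6→G=1, 9−8→G=1, 9−9→G=0. Hits: 2.

4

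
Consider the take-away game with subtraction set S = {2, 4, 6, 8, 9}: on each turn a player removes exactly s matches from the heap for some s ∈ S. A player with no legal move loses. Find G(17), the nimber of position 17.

3

G(0) = 0
G(1) = mex{} = 0
G(2) = mex{0} = 1
G(3) = mex{0} = 1
G(4) = mex{1,0} = 2
G(5) = mex{1,0} = 2
G(6) = mex{2,1,0} = 3
G(7) = mex{2,1,0} = 3
G(8) = mex{3,2,1,0} = 4
G(9) = mex{3,2,1,0,0} = 4
G(10) = mex{4,3,2,1,0} = 5
G(11) = mex{4,3,2,1,1} = 0
G(12) = mex{5,4,3,2,1} = 0
G(13) = mex{0,4,3,2,2} = 1
G(14) = mex{0,5,4,3,2} = 1
G(15) = mex{1,0,4,3,3} = 2
G(16) = mex{1,0,5,4,3} = 2
G(17) = mex{2,1,0,4,4} = 3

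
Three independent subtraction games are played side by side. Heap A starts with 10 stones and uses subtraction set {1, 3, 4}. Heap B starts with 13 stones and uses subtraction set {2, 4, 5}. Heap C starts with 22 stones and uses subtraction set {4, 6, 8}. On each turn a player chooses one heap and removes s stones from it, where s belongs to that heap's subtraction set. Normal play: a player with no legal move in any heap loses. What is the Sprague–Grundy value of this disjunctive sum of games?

Heap A, S = {1, 3, 4}:
G(0) = 0
G(1) = mex{0} = 1
G(2) = mex{1} = 0
G(3) = mex{0,0} = 1
G(4) = mex{1,1,0} = 2
G(5) = mex{2,0,1} = 3
G(6) = mex{3,1,0} = 2
G(7) = mex{2,2,1} = 0
G(8) = mex{0,3,2} = 1
G(9) = mex{1,2,3} = 0
G(10) = mex{0,0,2} = 1
G_A(10) = 1.
Heap B, S = {2, 4, 5}:
n :  0  1  2  3  4  5  6  7  8  9 10 11 12 13
G :  0  0  1  1  2  2  3  0  0  1  1  2  2  3
G_B(13) = 3.
Heap C, S = {4, 6, 8}:
n :  0  1  2  3  4  5  6  7  8  9 10 11 12 13 14 15 16 17 18 19 20 21 22
G :  0  0  0  0  1  1  1  1  2  2  2  2  0  0  0  0  1  1  1  1  2  2  2
G_C(22) = 2.
Combined Grundy value = 1 ⊕ 3 ⊕ 2 = 0.

0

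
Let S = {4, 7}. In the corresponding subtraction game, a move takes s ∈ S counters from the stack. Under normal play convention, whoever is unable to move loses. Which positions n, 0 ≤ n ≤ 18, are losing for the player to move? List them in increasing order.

0, 1, 2, 3, 11, 12, 13, 14

n :  0  1  2  3  4  5  6  7  8  9 10 11 12 13 14 15 16 17 18
G :  0  0  0  0  1  1  1  1  2  2  2  0  0  0  0  1  1  1  1
P-positions are exactly the n with G(n) = 0.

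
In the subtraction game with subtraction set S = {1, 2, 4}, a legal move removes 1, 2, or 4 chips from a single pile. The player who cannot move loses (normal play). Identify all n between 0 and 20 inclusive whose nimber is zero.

G(0) = 0
G(1) = mex{0} = 1
G(2) = mex{1,0} = 2
G(3) = mex{2,1} = 0
G(4) = mex{0,2,0} = 1
G(5) = mex{1,0,1} = 2
G(6) = mex{2,1,2} = 0
G(7) = mex{0,2,0} = 1
G(8) = mex{1,0,1} = 2
G(9) = mex{2,1,2} = 0
G(10) = mex{0,2,0} = 1
G(11) = mex{1,0,1} = 2
G(12) = mex{2,1,2} = 0
G(13) = mex{0,2,0} = 1
G(14) = mex{1,0,1} = 2
G(15) = mex{2,1,2} = 0
G(16) = mex{0,2,0} = 1
G(17) = mex{1,0,1} = 2
G(18) = mex{2,1,2} = 0
G(19) = mex{0,2,0} = 1
G(20) = mex{1,0,1} = 2
P-positions are exactly the n with G(n) = 0.

0, 3, 6, 9, 12, 15, 18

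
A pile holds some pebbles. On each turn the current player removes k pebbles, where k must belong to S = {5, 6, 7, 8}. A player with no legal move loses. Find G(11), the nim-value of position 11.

G(0) = 0
G(1) = mex{} = 0
G(2) = mex{} = 0
G(3) = mex{} = 0
G(4) = mex{} = 0
G(5) = mex{0} = 1
G(6) = mex{0,0} = 1
G(7) = mex{0,0,0} = 1
G(8) = mex{0,0,0,0} = 1
G(9) = mex{0,0,0,0} = 1
G(10) = mex{1,0,0,0} = 2
G(11) = mex{1,1,0,0} = 2

2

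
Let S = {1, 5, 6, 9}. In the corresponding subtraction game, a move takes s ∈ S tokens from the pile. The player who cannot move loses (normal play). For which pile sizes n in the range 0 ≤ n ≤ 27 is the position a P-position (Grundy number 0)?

n :  0  1  2  3  4  5  6  7  8  9 10 11 12 13 14 15 16 17 18 19 20 21 22 23 24 25 26 27
G :  0  1  0  1  0  1  2  3  2  3  2  3  0  1  0  1  0  1  2  3  2  3  2  3  0  1  0  1
P-positions are exactly the n with G(n) = 0.

0, 2, 4, 12, 14, 16, 24, 26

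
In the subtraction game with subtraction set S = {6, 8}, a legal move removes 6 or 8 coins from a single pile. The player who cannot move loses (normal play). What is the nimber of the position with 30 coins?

G(0) = 0
G(1) = mex{} = 0
G(2) = mex{} = 0
G(3) = mex{} = 0
G(4) = mex{} = 0
G(5) = mex{} = 0
G(6) = mex{0} = 1
G(7) = mex{0} = 1
G(8) = mex{0,0} = 1
G(9) = mex{0,0} = 1
G(10) = mex{0,0} = 1
G(11) = mex{0,0} = 1
G(12) = mex{1,0} = 2
G(13) = mex{1,0} = 2
G(14) = mex{1,1} = 0
G(15) = mex{1,1} = 0
G(16) = mex{1,1} = 0
G(17) = mex{1,1} = 0
G(18) = mex{2,1} = 0
G(19) = mex{2,1} = 0
G(20) = mex{0,2} = 1
G(21) = mex{0,2} = 1
G(22) = mex{0,0} = 1
G(23) = mex{0,0} = 1
G(24) = mex{0,0} = 1
G(25) = mex{0,0} = 1
G(26) = mex{1,0} = 2
G(27) = mex{1,0} = 2
G(28) = mex{1,1} = 0
G(29) = mex{1,1} = 0
G(30) = mex{1,1} = 0

0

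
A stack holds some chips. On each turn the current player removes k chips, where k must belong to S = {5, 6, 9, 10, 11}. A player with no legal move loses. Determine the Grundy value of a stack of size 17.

n :  0  1  2  3  4  5  6  7  8  9 10 11 12 13 14 15 16 17
G :  0  0  0  0  0  1  1  1  1  1  2  2  2  2  2  3  0  0

0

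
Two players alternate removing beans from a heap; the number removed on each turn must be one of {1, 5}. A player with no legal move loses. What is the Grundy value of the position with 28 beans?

0

n :  0  1  2  3  4  5  6  7  8  9 10 11 12 13 14 15 16 17 18 19 20 21 22 23 24 25 26 27 28
G :  0  1  0  1  0  1  0  1  0  1  0  1  0  1  0  1  0  1  0  1  0  1  0  1  0  1  0  1  0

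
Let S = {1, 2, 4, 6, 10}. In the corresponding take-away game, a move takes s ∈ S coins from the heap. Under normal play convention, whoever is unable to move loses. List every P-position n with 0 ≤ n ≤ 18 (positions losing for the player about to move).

n :  0  1  2  3  4  5  6  7  8  9 10 11 12 13 14 15 16 17 18
G :  0  1  2  0  1  2  3  4  0  1  2  0  1  2  3  4  0  1  2
P-positions are exactly the n with G(n) = 0.

0, 3, 8, 11, 16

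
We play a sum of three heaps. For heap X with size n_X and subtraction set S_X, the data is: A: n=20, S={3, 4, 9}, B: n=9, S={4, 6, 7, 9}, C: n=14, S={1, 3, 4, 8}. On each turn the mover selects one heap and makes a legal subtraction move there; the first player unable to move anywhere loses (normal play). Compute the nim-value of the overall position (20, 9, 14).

Heap A, S = {3, 4, 9}:
G(0) = 0
G(1) = mex{} = 0
G(2) = mex{} = 0
G(3) = mex{0} = 1
G(4) = mex{0,0} = 1
G(5) = mex{0,0} = 1
G(6) = mex{1,0} = 2
G(7) = mex{1,1} = 0
G(8) = mex{1,1} = 0
G(9) = mex{2,1,0} = 3
G(10) = mex{0,2,0} = 1
G(11) = mex{0,0,0} = 1
G(12) = mex{3,0,1} = 2
G(13) = mex{1,3,1} = 0
G(14) = mex{1,1,1} = 0
G(15) = mex{2,1,2} = 0
G(16) = mex{0,2,0} = 1
G(17) = mex{0,0,0} = 1
G(18) = mex{0,0,3} = 1
G(19) = mex{1,0,1} = 2
G(20) = mex{1,1,1} = 0
G_A(20) = 0.
Heap B, S = {4, 6, 7, 9}:
n : 0 1 2 3 4 5 6 7 8 9
G : 0 0 0 0 1 1 1 1 2 2
G_B(9) = 2.
Heap C, S = {1, 3, 4, 8}:
n :  0  1  2  3  4  5  6  7  8  9 10 11 12 13 14
G :  0  1  0  1  2  3  2  0  1  0  1  2  3  2  0
G_C(14) = 0.
Combined Grundy value = 0 ⊕ 2 ⊕ 0 = 2.

2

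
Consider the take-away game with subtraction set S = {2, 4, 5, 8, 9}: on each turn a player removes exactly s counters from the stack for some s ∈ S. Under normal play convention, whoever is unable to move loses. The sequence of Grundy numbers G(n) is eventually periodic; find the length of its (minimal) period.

13

n :  0  1  2  3  4  5  6  7  8  9 10 11 12 13 14 15 16 17 18 19 20 21 22 23 24 25 26 27
G :  0  0  1  1  2  2  3  0  4  1  5  2  3  0  0  1  1  2  2  3  0  4  1  5  2  3  0  0
G(n+13) = G(n) holds for n = 0,…,8 (a full window of length max(S) = 9), so the sequence is purely periodic with period 13.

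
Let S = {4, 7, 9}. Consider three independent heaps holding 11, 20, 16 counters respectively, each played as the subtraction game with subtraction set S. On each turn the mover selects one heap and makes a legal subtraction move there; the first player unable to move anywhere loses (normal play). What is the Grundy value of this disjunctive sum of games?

All heaps use S = {4, 7, 9}:
G(0) = 0
G(1) = mex{} = 0
G(2) = mex{} = 0
G(3) = mex{} = 0
G(4) = mex{0} = 1
G(5) = mex{0} = 1
G(6) = mex{0} = 1
G(7) = mex{0,0} = 1
G(8) = mex{1,0} = 2
G(9) = mex{1,0,0} = 2
G(10) = mex{1,0,0} = 2
G(11) = mex{1,1,0} = 2
G(12) = mex{2,1,0} = 3
G(13) = mex{2,1,1} = 0
G(14) = mex{2,1,1} = 0
G(15) = mex{2,2,1} = 0
G(16) = mex{3,2,1} = 0
G(17) = mex{0,2,2} = 1
G(18) = mex{0,2,2} = 1
G(19) = mex{0,3,2} = 1
G(20) = mex{0,0,2} = 1
Heap A: G(11) = 2.
Heap B: G(20) = 1.
Heap C: G(16) = 0.
Combined Grundy value = 2 ⊕ 1 ⊕ 0 = 3.

3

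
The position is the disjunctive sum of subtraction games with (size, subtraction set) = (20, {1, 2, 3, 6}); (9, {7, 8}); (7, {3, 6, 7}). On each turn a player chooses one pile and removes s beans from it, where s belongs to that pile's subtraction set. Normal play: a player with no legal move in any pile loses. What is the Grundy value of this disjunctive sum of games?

Pile A, S = {1, 2, 3, 6}:
G(0) = 0
G(1) = mex{0} = 1
G(2) = mex{1,0} = 2
G(3) = mex{2,1,0} = 3
G(4) = mex{3,2,1} = 0
G(5) = mex{0,3,2} = 1
G(6) = mex{1,0,3,0} = 2
G(7) = mex{2,1,0,1} = 3
G(8) = mex{3,2,1,2} = 0
G(9) = mex{0,3,2,3} = 1
G(10) = mex{1,0,3,0} = 2
G(11) = mex{2,1,0,1} = 3
G(12) = mex{3,2,1,2} = 0
G(13) = mex{0,3,2,3} = 1
G(14) = mex{1,0,3,0} = 2
G(15) = mex{2,1,0,1} = 3
G(16) = mex{3,2,1,2} = 0
G(17) = mex{0,3,2,3} = 1
G(18) = mex{1,0,3,0} = 2
G(19) = mex{2,1,0,1} = 3
G(20) = mex{3,2,1,2} = 0
G_A(20) = 0.
Pile B, S = {7, 8}:
G(0) = 0
G(1) = mex{} = 0
G(2) = mex{} = 0
G(3) = mex{} = 0
G(4) = mex{} = 0
G(5) = mex{} = 0
G(6) = mex{} = 0
G(7) = mex{0} = 1
G(8) = mex{0,0} = 1
G(9) = mex{0,0} = 1
G_B(9) = 1.
Pile C, S = {3, 6, 7}:
n : 0 1 2 3 4 5 6 7
G : 0 0 0 1 1 1 2 2
G_C(7) = 2.
Combined Grundy value = 0 ⊕ 1 ⊕ 2 = 3.

3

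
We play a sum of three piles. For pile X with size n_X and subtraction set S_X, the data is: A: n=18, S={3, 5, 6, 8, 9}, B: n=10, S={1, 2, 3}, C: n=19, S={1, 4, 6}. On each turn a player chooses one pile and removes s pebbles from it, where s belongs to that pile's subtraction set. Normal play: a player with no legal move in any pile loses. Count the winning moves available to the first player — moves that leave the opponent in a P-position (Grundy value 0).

4

Pile A, S = {3, 5, 6, 8, 9}:
G(0) = 0
G(1) = mex{} = 0
G(2) = mex{} = 0
G(3) = mex{0} = 1
G(4) = mex{0} = 1
G(5) = mex{0,0} = 1
G(6) = mex{1,0,0} = 2
G(7) = mex{1,0,0} = 2
G(8) = mex{1,1,0,0} = 2
G(9) = mex{2,1,1,0,0} = 3
G(10) = mex{2,1,1,0,0} = 3
G(11) = mex{2,2,1,1,0} = 3
G(12) = mex{3,2,2,1,1} = 0
G(13) = mex{3,2,2,1,1} = 0
G(14) = mex{3,3,2,2,1} = 0
G(15) = mex{0,3,3,2,2} = 1
G(16) = mex{0,3,3,2,2} = 1
G(17) = mex{0,0,3,3,2} = 1
G(18) = mex{1,0,0,3,3} = 2
G_A(18) = 2.
Pile B, S = {1, 2, 3}:
n :  0  1  2  3  4  5  6  7  8  9 10
G :  0  1  2  3  0  1  2  3  0  1  2
G_B(10) = 2.
Pile C, S = {1, 4, 6}:
G(0) = 0
G(1) = mex{0} = 1
G(2) = mex{1} = 0
G(3) = mex{0} = 1
G(4) = mex{1,0} = 2
G(5) = mex{2,1} = 0
G(6) = mex{0,0,0} = 1
G(7) = mex{1,1,1} = 0
G(8) = mex{0,2,0} = 1
G(9) = mex{1,0,1} = 2
G(10) = mex{2,1,2} = 0
G(11) = mex{0,0,0} = 1
G(12) = mex{1,1,1} = 0
G(13) = mex{0,2,0} = 1
G(14) = mex{1,0,1} = 2
G(15) = mex{2,1,2} = 0
G(16) = mex{0,0,0} = 1
G(17) = mex{1,1,1} = 0
G(18) = mex{0,2,0} = 1
G(19) = mex{1,0,1} = 2
G_C(19) = 2.
Combined Grundy value = 2 ⊕ 2 ⊕ 2 = 2.
A winning move leaves total XOR = 0, i.e. changes one component's Grundy value g to g ⊕ X where X is the current total.
Pile A: need g' = 2⊕2 = 0. Options: 18−3→G=1, 18−5→G=0, 18−6→G=0, 18−8→G=3, 18−9→G=3. Hits: 2.
Pile B: need g' = 2⊕2 = 0. Options: 10−1→G=1, 10−2→G=0, 10−3→G=3. Hits: 1.
Pile C: need g' = 2⊕2 = 0. Options: 19−1→G=1, 19−4→G=0, 19−6→G=1. Hits: 1.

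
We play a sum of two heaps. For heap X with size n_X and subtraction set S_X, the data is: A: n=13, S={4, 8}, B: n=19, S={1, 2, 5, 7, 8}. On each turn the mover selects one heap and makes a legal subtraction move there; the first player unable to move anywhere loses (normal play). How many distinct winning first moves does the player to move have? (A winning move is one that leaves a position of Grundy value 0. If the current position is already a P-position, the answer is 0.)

3

Heap A, S = {4, 8}:
n :  0  1  2  3  4  5  6  7  8  9 10 11 12 13
G :  0  0  0  0  1  1  1  1  2  2  2  2  0  0
G_A(13) = 0.
Heap B, S = {1, 2, 5, 7, 8}:
n :  0  1  2  3  4  5  6  7  8  9 10 11 12 13 14 15 16 17 18 19
G :  0  1  2  0  1  2  0  1  2  0  1  2  0  1  2  0  1  2  0  1
G_B(19) = 1.
Combined Grundy value = 0 ⊕ 1 = 1.
A winning move leaves total XOR = 0, i.e. changes one component's Grundy value g to g ⊕ X where X is the current total.
Heap A: need g' = 0⊕1 = 1. Options: 13−4→G=2, 13−8→G=1. Hits: 1.
Heap B: need g' = 1⊕1 = 0. Options: 19−1→G=0, 19−2→G=2, 19−5→G=2, 19−7→G=0, 19−8→G=2. Hits: 2.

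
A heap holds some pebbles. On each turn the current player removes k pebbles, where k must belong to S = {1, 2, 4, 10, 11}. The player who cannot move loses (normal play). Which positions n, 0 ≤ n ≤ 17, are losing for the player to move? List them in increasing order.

G(0) = 0
G(1) = mex{0} = 1
G(2) = mex{1,0} = 2
G(3) = mex{2,1} = 0
G(4) = mex{0,2,0} = 1
G(5) = mex{1,0,1} = 2
G(6) = mex{2,1,2} = 0
G(7) = mex{0,2,0} = 1
G(8) = mex{1,0,1} = 2
G(9) = mex{2,1,2} = 0
G(10) = mex{0,2,0,0} = 1
G(11) = mex{1,0,1,1,0} = 2
G(12) = mex{2,1,2,2,1} = 0
G(13) = mex{0,2,0,0,2} = 1
G(14) = mex{1,0,1,1,0} = 2
G(15) = mex{2,1,2,2,1} = 0
G(16) = mex{0,2,0,0,2} = 1
G(17) = mex{1,0,1,1,0} = 2
P-positions are exactly the n with G(n) = 0.

0, 3, 6, 9, 12, 15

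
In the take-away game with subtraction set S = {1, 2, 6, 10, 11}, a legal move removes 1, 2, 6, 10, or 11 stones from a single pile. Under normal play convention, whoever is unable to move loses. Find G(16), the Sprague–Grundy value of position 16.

1

n :  0  1  2  3  4  5  6  7  8  9 10 11 12 13 14 15 16
G :  0  1  2  0  1  2  3  0  1  2  3  4  0  1  2  0  1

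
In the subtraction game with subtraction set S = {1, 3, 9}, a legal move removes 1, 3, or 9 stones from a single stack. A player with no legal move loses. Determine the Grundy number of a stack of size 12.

0

G(0) = 0
G(1) = mex{0} = 1
G(2) = mex{1} = 0
G(3) = mex{0,0} = 1
G(4) = mex{1,1} = 0
G(5) = mex{0,0} = 1
G(6) = mex{1,1} = 0
G(7) = mex{0,0} = 1
G(8) = mex{1,1} = 0
G(9) = mex{0,0,0} = 1
G(10) = mex{1,1,1} = 0
G(11) = mex{0,0,0} = 1
G(12) = mex{1,1,1} = 0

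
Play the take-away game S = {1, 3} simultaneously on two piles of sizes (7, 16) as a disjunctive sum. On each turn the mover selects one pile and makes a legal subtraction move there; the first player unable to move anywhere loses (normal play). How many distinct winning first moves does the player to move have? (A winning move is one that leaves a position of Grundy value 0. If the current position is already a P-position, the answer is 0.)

4

All piles use S = {1, 3}:
n :  0  1  2  3  4  5  6  7  8  9 10 11 12 13 14 15 16
G :  0  1  0  1  0  1  0  1  0  1  0  1  0  1  0  1  0
Pile A: G(7) = 1.
Pile B: G(16) = 0.
Combined Grundy value = 1 ⊕ 0 = 1.
A winning move leaves total XOR = 0, i.e. changes one component's Grundy value g to g ⊕ X where X is the current total.
Pile A: need g' = 1⊕1 = 0. Options: 7−1→G=0, 7−3→G=0. Hits: 2.
Pile B: need g' = 0⊕1 = 1. Options: 16−1→G=1, 16−3→G=1. Hits: 2.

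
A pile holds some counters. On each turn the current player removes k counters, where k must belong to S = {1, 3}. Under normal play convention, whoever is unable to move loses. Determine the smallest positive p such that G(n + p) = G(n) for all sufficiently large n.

2

n :  0  1  2  3  4  5  6  7  8  9 10 11 12 13 14
G :  0  1  0  1  0  1  0  1  0  1  0  1  0  1  0
G(n+2) = G(n) holds for n = 0,…,2 (a full window of length max(S) = 3), so the sequence is purely periodic with period 2.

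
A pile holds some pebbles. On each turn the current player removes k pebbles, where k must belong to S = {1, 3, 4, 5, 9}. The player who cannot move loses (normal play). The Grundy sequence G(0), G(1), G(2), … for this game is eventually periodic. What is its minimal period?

8

n :  0  1  2  3  4  5  6  7  8  9 10 11 12 13 14 15 16 17 18
G :  0  1  0  1  2  3  2  3  0  1  0  1  2  3  2  3  0  1  0
G(n+8) = G(n) holds for n = 0,…,8 (a full window of length max(S) = 9), so the sequence is purely periodic with period 8.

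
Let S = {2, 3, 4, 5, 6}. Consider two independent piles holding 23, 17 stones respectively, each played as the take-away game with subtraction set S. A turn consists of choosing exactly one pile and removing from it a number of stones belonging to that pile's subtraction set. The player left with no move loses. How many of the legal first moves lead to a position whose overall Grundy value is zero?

3

All piles use S = {2, 3, 4, 5, 6}:
G(0) = 0
G(1) = mex{} = 0
G(2) = mex{0} = 1
G(3) = mex{0,0} = 1
G(4) = mex{1,0,0} = 2
G(5) = mex{1,1,0,0} = 2
G(6) = mex{2,1,1,0,0} = 3
G(7) = mex{2,2,1,1,0} = 3
G(8) = mex{3,2,2,1,1} = 0
G(9) = mex{3,3,2,2,1} = 0
G(10) = mex{0,3,3,2,2} = 1
G(11) = mex{0,0,3,3,2} = 1
G(12) = mex{1,0,0,3,3} = 2
G(13) = mex{1,1,0,0,3} = 2
G(14) = mex{2,1,1,0,0} = 3
G(15) = mex{2,2,1,1,0} = 3
G(16) = mex{3,2,2,1,1} = 0
G(17) = mex{3,3,2,2,1} = 0
G(18) = mex{0,3,3,2,2} = 1
G(19) = mex{0,0,3,3,2} = 1
G(20) = mex{1,0,0,3,3} = 2
G(21) = mex{1,1,0,0,3} = 2
G(22) = mex{2,1,1,0,0} = 3
G(23) = mex{2,2,1,1,0} = 3
Pile A: G(23) = 3.
Pile B: G(17) = 0.
Combined Grundy value = 3 ⊕ 0 = 3.
A winning move leaves total XOR = 0, i.e. changes one component's Grundy value g to g ⊕ X where X is the current total.
Pile A: need g' = 3⊕3 = 0. Options: 23−2→G=2, 23−3→G=2, 23−4→G=1, 23−5→G=1, 23−6→G=0. Hits: 1.
Pile B: need g' = 0⊕3 = 3. Options: 17−2→G=3, 17−3→G=3, 17−4→G=2, 17−5→G=2, 17−6→G=1. Hits: 2.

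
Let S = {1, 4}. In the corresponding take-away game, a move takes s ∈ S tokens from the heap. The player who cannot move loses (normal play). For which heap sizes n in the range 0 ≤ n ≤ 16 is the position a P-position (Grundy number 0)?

n :  0  1  2  3  4  5  6  7  8  9 10 11 12 13 14 15 16
G :  0  1  0  1  2  0  1  0  1  2  0  1  0  1  2  0  1
P-positions are exactly the n with G(n) = 0.

0, 2, 5, 7, 10, 12, 15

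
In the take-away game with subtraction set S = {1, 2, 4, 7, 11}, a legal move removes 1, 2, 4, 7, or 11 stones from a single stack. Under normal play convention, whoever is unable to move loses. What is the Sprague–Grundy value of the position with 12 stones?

n :  0  1  2  3  4  5  6  7  8  9 10 11 12
G :  0  1  2  0  1  2  0  1  2  0  1  2  0

0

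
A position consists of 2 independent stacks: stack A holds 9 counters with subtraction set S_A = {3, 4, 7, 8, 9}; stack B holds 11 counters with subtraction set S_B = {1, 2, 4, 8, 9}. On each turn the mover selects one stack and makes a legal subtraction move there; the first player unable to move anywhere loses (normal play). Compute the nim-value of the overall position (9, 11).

Stack A, S = {3, 4, 7, 8, 9}:
G(0) = 0
G(1) = mex{} = 0
G(2) = mex{} = 0
G(3) = mex{0} = 1
G(4) = mex{0,0} = 1
G(5) = mex{0,0} = 1
G(6) = mex{1,0} = 2
G(7) = mex{1,1,0} = 2
G(8) = mex{1,1,0,0} = 2
G(9) = mex{2,1,0,0,0} = 3
G_A(9) = 3.
Stack B, S = {1, 2, 4, 8, 9}:
n :  0  1  2  3  4  5  6  7  8  9 10 11
G :  0  1  2  0  1  2  0  1  2  3  4  5
G_B(11) = 5.
Combined Grundy value = 3 ⊕ 5 = 6.

6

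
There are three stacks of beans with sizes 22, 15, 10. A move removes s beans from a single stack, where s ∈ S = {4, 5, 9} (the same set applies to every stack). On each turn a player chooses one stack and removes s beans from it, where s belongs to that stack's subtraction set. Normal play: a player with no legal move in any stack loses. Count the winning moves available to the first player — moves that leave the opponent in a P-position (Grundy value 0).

0

All stacks use S = {4, 5, 9}:
G(0) = 0
G(1) = mex{} = 0
G(2) = mex{} = 0
G(3) = mex{} = 0
G(4) = mex{0} = 1
G(5) = mex{0,0} = 1
G(6) = mex{0,0} = 1
G(7) = mex{0,0} = 1
G(8) = mex{1,0} = 2
G(9) = mex{1,1,0} = 2
G(10) = mex{1,1,0} = 2
G(11) = mex{1,1,0} = 2
G(12) = mex{2,1,0} = 3
G(13) = mex{2,2,1} = 0
G(14) = mex{2,2,1} = 0
G(15) = mex{2,2,1} = 0
G(16) = mex{3,2,1} = 0
G(17) = mex{0,3,2} = 1
G(18) = mex{0,0,2} = 1
G(19) = mex{0,0,2} = 1
G(20) = mex{0,0,2} = 1
G(21) = mex{1,0,3} = 2
G(22) = mex{1,1,0} = 2
Stack A: G(22) = 2.
Stack B: G(15) = 0.
Stack C: G(10) = 2.
Combined Grundy value = 2 ⊕ 0 ⊕ 2 = 0.
A winning move leaves total XOR = 0, i.e. changes one component's Grundy value g to g ⊕ X where X is the current total.
Stack A: target g' = 2⊕0 = 2, but every legal move changes the Grundy value (mex property), so 0 moves.
Stack B: target g' = 0⊕0 = 0, but every legal move changes the Grundy value (mex property), so 0 moves.
Stack C: target g' = 2⊕0 = 2, but every legal move changes the Grundy value (mex property), so 0 moves.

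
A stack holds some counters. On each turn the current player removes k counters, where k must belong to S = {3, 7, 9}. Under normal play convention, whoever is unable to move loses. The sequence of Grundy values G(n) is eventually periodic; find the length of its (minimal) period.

G(0) = 0
G(1) = mex{} = 0
G(2) = mex{} = 0
G(3) = mex{0} = 1
G(4) = mex{0} = 1
G(5) = mex{0} = 1
G(6) = mex{1} = 0
G(7) = mex{1,0} = 2
G(8) = mex{1,0} = 2
G(9) = mex{0,0,0} = 1
G(10) = mex{2,1,0} = 3
G(11) = mex{2,1,0} = 3
G(12) = mex{1,1,1} = 0
G(13) = mex{3,0,1} = 2
G(14) = mex{3,2,1} = 0
G(15) = mex{0,2,0} = 1
G(16) = mex{2,1,2} = 0
G(17) = mex{0,3,2} = 1
G(18) = mex{1,3,1} = 0
G(19) = mex{0,0,3} = 1
G(20) = mex{1,2,3} = 0
G(21) = mex{0,0,0} = 1
G(22) = mex{1,1,2} = 0
G(23) = mex{0,0,0} = 1
G(24) = mex{1,1,1} = 0
G(25) = mex{0,0,0} = 1
G(26) = mex{1,1,1} = 0
From n = 14 onward G(n+2) = G(n); since this holds over max(S) = 9 consecutive positions the period is 2 (pre-period 14).

2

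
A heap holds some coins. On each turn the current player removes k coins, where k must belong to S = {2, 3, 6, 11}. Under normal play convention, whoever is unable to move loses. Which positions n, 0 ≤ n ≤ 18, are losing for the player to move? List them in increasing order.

G(0) = 0
G(1) = mex{} = 0
G(2) = mex{0} = 1
G(3) = mex{0,0} = 1
G(4) = mex{1,0} = 2
G(5) = mex{1,1} = 0
G(6) = mex{2,1,0} = 3
G(7) = mex{0,2,0} = 1
G(8) = mex{3,0,1} = 2
G(9) = mex{1,3,1} = 0
G(10) = mex{2,1,2} = 0
G(11) = mex{0,2,0,0} = 1
G(12) = mex{0,0,3,0} = 1
G(13) = mex{1,0,1,1} = 2
G(14) = mex{1,1,2,1} = 0
G(15) = mex{2,1,0,2} = 3
G(16) = mex{0,2,0,0} = 1
G(17) = mex{3,0,1,3} = 2
G(18) = mex{1,3,1,1} = 0
P-positions are exactly the n with G(n) = 0.

0, 1, 5, 9, 10, 14, 18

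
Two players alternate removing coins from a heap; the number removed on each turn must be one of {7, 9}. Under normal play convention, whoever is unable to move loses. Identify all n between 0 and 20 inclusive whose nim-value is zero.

G(0) = 0
G(1) = mex{} = 0
G(2) = mex{} = 0
G(3) = mex{} = 0
G(4) = mex{} = 0
G(5) = mex{} = 0
G(6) = mex{} = 0
G(7) = mex{0} = 1
G(8) = mex{0} = 1
G(9) = mex{0,0} = 1
G(10) = mex{0,0} = 1
G(11) = mex{0,0} = 1
G(12) = mex{0,0} = 1
G(13) = mex{0,0} = 1
G(14) = mex{1,0} = 2
G(15) = mex{1,0} = 2
G(16) = mex{1,1} = 0
G(17) = mex{1,1} = 0
G(18) = mex{1,1} = 0
G(19) = mex{1,1} = 0
G(20) = mex{1,1} = 0
P-positions are exactly the n with G(n) = 0.

0, 1, 2, 3, 4, 5, 6, 16, 17, 18, 19, 20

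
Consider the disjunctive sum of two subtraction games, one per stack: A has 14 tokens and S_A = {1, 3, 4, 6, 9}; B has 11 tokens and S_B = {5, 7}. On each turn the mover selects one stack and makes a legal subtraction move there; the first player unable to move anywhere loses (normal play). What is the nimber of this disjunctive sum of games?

Stack A, S = {1, 3, 4, 6, 9}:
n :  0  1  2  3  4  5  6  7  8  9 10 11 12 13 14
G :  0  1  0  1  2  3  2  0  1  4  3  2  0  1  0
G_A(14) = 0.
Stack B, S = {5, 7}:
n :  0  1  2  3  4  5  6  7  8  9 10 11
G :  0  0  0  0  0  1  1  1  1  1  2  2
G_B(11) = 2.
Combined Grundy value = 0 ⊕ 2 = 2.

2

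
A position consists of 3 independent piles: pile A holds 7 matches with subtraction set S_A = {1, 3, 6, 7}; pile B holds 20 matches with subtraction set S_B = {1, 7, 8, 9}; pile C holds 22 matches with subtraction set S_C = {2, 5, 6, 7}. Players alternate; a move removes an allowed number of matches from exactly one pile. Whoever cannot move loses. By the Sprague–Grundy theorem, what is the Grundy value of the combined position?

0

Pile A, S = {1, 3, 6, 7}:
n : 0 1 2 3 4 5 6 7
G : 0 1 0 1 0 1 2 3
G_A(7) = 3.
Pile B, S = {1, 7, 8, 9}:
G(0) = 0
G(1) = mex{0} = 1
G(2) = mex{1} = 0
G(3) = mex{0} = 1
G(4) = mex{1} = 0
G(5) = mex{0} = 1
G(6) = mex{1} = 0
G(7) = mex{0,0} = 1
G(8) = mex{1,1,0} = 2
G(9) = mex{2,0,1,0} = 3
G(10) = mex{3,1,0,1} = 2
G(11) = mex{2,0,1,0} = 3
G(12) = mex{3,1,0,1} = 2
G(13) = mex{2,0,1,0} = 3
G(14) = mex{3,1,0,1} = 2
G(15) = mex{2,2,1,0} = 3
G(16) = mex{3,3,2,1} = 0
G(17) = mex{0,2,3,2} = 1
G(18) = mex{1,3,2,3} = 0
G(19) = mex{0,2,3,2} = 1
G(20) = mex{1,3,2,3} = 0
G_B(20) = 0.
Pile C, S = {2, 5, 6, 7}:
G(0) = 0
G(1) = mex{} = 0
G(2) = mex{0} = 1
G(3) = mex{0} = 1
G(4) = mex{1} = 0
G(5) = mex{1,0} = 2
G(6) = mex{0,0,0} = 1
G(7) = mex{2,1,0,0} = 3
G(8) = mex{1,1,1,0} = 2
G(9) = mex{3,0,1,1} = 2
G(10) = mex{2,2,0,1} = 3
G(11) = mex{2,1,2,0} = 3
G(12) = mex{3,3,1,2} = 0
G(13) = mex{3,2,3,1} = 0
G(14) = mex{0,2,2,3} = 1
G(15) = mex{0,3,2,2} = 1
G(16) = mex{1,3,3,2} = 0
G(17) = mex{1,0,3,3} = 2
G(18) = mex{0,0,0,3} = 1
G(19) = mex{2,1,0,0} = 3
G(20) = mex{1,1,1,0} = 2
G(21) = mex{3,0,1,1} = 2
G(22) = mex{2,2,0,1} = 3
G_C(22) = 3.
Combined Grundy value = 3 ⊕ 0 ⊕ 3 = 0.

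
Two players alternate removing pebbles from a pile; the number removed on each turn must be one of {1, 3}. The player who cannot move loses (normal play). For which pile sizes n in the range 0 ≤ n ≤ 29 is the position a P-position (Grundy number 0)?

G(0) = 0
G(1) = mex{0} = 1
G(2) = mex{1} = 0
G(3) = mex{0,0} = 1
G(4) = mex{1,1} = 0
G(5) = mex{0,0} = 1
G(6) = mex{1,1} = 0
G(7) = mex{0,0} = 1
G(8) = mex{1,1} = 0
G(9) = mex{0,0} = 1
G(10) = mex{1,1} = 0
G(11) = mex{0,0} = 1
G(12) = mex{1,1} = 0
G(13) = mex{0,0} = 1
G(14) = mex{1,1} = 0
G(15) = mex{0,0} = 1
G(16) = mex{1,1} = 0
G(17) = mex{0,0} = 1
G(18) = mex{1,1} = 0
G(19) = mex{0,0} = 1
G(20) = mex{1,1} = 0
G(21) = mex{0,0} = 1
G(22) = mex{1,1} = 0
G(23) = mex{0,0} = 1
G(24) = mex{1,1} = 0
G(25) = mex{0,0} = 1
G(26) = mex{1,1} = 0
G(27) = mex{0,0} = 1
G(28) = mex{1,1} = 0
G(29) = mex{0,0} = 1
P-positions are exactly the n with G(n) = 0.

0, 2, 4, 6, 8, 10, 12, 14, 16, 18, 20, 22, 24, 26, 28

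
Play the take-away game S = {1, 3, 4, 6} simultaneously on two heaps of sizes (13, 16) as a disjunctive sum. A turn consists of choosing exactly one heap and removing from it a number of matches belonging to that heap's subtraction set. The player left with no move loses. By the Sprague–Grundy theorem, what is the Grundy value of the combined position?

2

All heaps use S = {1, 3, 4, 6}:
n :  0  1  2  3  4  5  6  7  8  9 10 11 12 13 14 15 16
G :  0  1  0  1  2  3  2  0  1  0  1  2  3  2  0  1  0
Heap A: G(13) = 2.
Heap B: G(16) = 0.
Combined Grundy value = 2 ⊕ 0 = 2.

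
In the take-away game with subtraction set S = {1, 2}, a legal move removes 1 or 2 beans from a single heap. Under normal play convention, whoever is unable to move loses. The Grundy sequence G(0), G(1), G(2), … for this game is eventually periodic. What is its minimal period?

G(0) = 0
G(1) = mex{0} = 1
G(2) = mex{1,0} = 2
G(3) = mex{2,1} = 0
G(4) = mex{0,2} = 1
G(5) = mex{1,0} = 2
G(6) = mex{2,1} = 0
G(7) = mex{0,2} = 1
G(8) = mex{1,0} = 2
G(9) = mex{2,1} = 0
G(10) = mex{0,2} = 1
G(11) = mex{1,0} = 2
G(12) = mex{2,1} = 0
G(13) = mex{0,2} = 1
G(14) = mex{1,0} = 2
G(n+3) = G(n) holds for n = 0,…,1 (a full window of length max(S) = 2), so the sequence is purely periodic with period 3.

3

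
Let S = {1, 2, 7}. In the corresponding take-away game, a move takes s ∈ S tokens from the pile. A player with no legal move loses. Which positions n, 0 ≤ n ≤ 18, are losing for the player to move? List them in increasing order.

n :  0  1  2  3  4  5  6  7  8  9 10 11 12 13 14 15 16 17 18
G :  0  1  2  0  1  2  0  1  2  0  1  2  0  1  2  0  1  2  0
P-positions are exactly the n with G(n) = 0.

0, 3, 6, 9, 12, 15, 18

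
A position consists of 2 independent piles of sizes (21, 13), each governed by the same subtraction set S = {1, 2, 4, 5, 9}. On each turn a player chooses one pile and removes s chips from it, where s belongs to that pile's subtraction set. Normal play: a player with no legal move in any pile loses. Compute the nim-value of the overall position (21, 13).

All piles use S = {1, 2, 4, 5, 9}:
n :  0  1  2  3  4  5  6  7  8  9 10 11 12 13 14 15 16 17 18 19 20 21
G :  0  1  2  0  1  2  0  1  2  3  4  5  3  0  1  2  0  1  2  0  1  2
Pile A: G(21) = 2.
Pile B: G(13) = 0.
Combined Grundy value = 2 ⊕ 0 = 2.

2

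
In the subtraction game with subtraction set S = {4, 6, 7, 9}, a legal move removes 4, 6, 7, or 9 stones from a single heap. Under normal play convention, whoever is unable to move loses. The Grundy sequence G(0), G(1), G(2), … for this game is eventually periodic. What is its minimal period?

13

G(0) = 0
G(1) = mex{} = 0
G(2) = mex{} = 0
G(3) = mex{} = 0
G(4) = mex{0} = 1
G(5) = mex{0} = 1
G(6) = mex{0,0} = 1
G(7) = mex{0,0,0} = 1
G(8) = mex{1,0,0} = 2
G(9) = mex{1,0,0,0} = 2
G(10) = mex{1,1,0,0} = 2
G(11) = mex{1,1,1,0} = 2
G(12) = mex{2,1,1,0} = 3
G(13) = mex{2,1,1,1} = 0
G(14) = mex{2,2,1,1} = 0
G(15) = mex{2,2,2,1} = 0
G(16) = mex{3,2,2,1} = 0
G(17) = mex{0,2,2,2} = 1
G(18) = mex{0,3,2,2} = 1
G(19) = mex{0,0,3,2} = 1
G(20) = mex{0,0,0,2} = 1
G(21) = mex{1,0,0,3} = 2
G(22) = mex{1,0,0,0} = 2
G(23) = mex{1,1,0,0} = 2
G(24) = mex{1,1,1,0} = 2
G(25) = mex{2,1,1,0} = 3
G(26) = mex{2,1,1,1} = 0
G(27) = mex{2,2,1,1} = 0
G(n+13) = G(n) holds for n = 0,…,8 (a full window of length max(S) = 9), so the sequence is purely periodic with period 13.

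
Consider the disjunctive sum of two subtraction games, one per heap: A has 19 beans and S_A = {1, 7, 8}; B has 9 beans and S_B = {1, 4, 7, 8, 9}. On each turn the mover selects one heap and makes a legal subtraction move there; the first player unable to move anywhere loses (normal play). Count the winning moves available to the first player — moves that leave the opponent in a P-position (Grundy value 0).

Heap A, S = {1, 7, 8}:
n :  0  1  2  3  4  5  6  7  8  9 10 11 12 13 14 15 16 17 18 19
G :  0  1  0  1  0  1  0  1  2  3  2  3  2  3  2  0  1  0  1  0
G_A(19) = 0.
Heap B, S = {1, 4, 7, 8, 9}:
G(0) = 0
G(1) = mex{0} = 1
G(2) = mex{1} = 0
G(3) = mex{0} = 1
G(4) = mex{1,0} = 2
G(5) = mex{2,1} = 0
G(6) = mex{0,0} = 1
G(7) = mex{1,1,0} = 2
G(8) = mex{2,2,1,0} = 3
G(9) = mex{3,0,0,1,0} = 2
G_B(9) = 2.
Combined Grundy value = 0 ⊕ 2 = 2.
A winning move leaves total XOR = 0, i.e. changes one component's Grundy value g to g ⊕ X where X is the current total.
Heap A: need g' = 0⊕2 = 2. Options: 19−1→G=1, 19−7→G=2, 19−8→G=3. Hits: 1.
Heap B: need g' = 2⊕2 = 0. Options: 9−1→G=3, 9−4→G=0, 9−7→G=0, 9−8→G=1, 9−9→G=0. Hits: 3.

4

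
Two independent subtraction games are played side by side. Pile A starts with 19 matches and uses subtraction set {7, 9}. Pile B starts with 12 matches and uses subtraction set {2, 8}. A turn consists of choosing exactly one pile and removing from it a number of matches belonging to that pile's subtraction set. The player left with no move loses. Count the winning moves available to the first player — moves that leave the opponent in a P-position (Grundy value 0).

Pile A, S = {7, 9}:
G(0) = 0
G(1) = mex{} = 0
G(2) = mex{} = 0
G(3) = mex{} = 0
G(4) = mex{} = 0
G(5) = mex{} = 0
G(6) = mex{} = 0
G(7) = mex{0} = 1
G(8) = mex{0} = 1
G(9) = mex{0,0} = 1
G(10) = mex{0,0} = 1
G(11) = mex{0,0} = 1
G(12) = mex{0,0} = 1
G(13) = mex{0,0} = 1
G(14) = mex{1,0} = 2
G(15) = mex{1,0} = 2
G(16) = mex{1,1} = 0
G(17) = mex{1,1} = 0
G(18) = mex{1,1} = 0
G(19) = mex{1,1} = 0
G_A(19) = 0.
Pile B, S = {2, 8}:
n :  0  1  2  3  4  5  6  7  8  9 10 11 12
G :  0  0  1  1  0  0  1  1  2  2  0  0  1
G_B(12) = 1.
Combined Grundy value = 0 ⊕ 1 = 1.
A winning move leaves total XOR = 0, i.e. changes one component's Grundy value g to g ⊕ X where X is the current total.
Pile A: need g' = 0⊕1 = 1. Options: 19−7→G=1, 19−9→G=1. Hits: 2.
Pile B: need g' = 1⊕1 = 0. Options: 12−2→G=0, 12−8→G=0. Hits: 2.

4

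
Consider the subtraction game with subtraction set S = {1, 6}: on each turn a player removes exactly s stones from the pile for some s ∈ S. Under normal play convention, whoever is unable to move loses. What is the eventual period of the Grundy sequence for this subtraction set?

7

G(0) = 0
G(1) = mex{0} = 1
G(2) = mex{1} = 0
G(3) = mex{0} = 1
G(4) = mex{1} = 0
G(5) = mex{0} = 1
G(6) = mex{1,0} = 2
G(7) = mex{2,1} = 0
G(8) = mex{0,0} = 1
G(9) = mex{1,1} = 0
G(10) = mex{0,0} = 1
G(11) = mex{1,1} = 0
G(12) = mex{0,2} = 1
G(13) = mex{1,0} = 2
G(14) = mex{2,1} = 0
G(15) = mex{0,0} = 1
G(n+7) = G(n) holds for n = 0,…,5 (a full window of length max(S) = 6), so the sequence is purely periodic with period 7.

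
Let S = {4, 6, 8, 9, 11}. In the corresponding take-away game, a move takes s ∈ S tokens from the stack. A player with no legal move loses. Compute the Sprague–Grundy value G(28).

G(0) = 0
G(1) = mex{} = 0
G(2) = mex{} = 0
G(3) = mex{} = 0
G(4) = mex{0} = 1
G(5) = mex{0} = 1
G(6) = mex{0,0} = 1
G(7) = mex{0,0} = 1
G(8) = mex{1,0,0} = 2
G(9) = mex{1,0,0,0} = 2
G(10) = mex{1,1,0,0} = 2
G(11) = mex{1,1,0,0,0} = 2
G(12) = mex{2,1,1,0,0} = 3
G(13) = mex{2,1,1,1,0} = 3
G(14) = mex{2,2,1,1,0} = 3
G(15) = mex{2,2,1,1,1} = 0
G(16) = mex{3,2,2,1,1} = 0
G(17) = mex{3,2,2,2,1} = 0
G(18) = mex{3,3,2,2,1} = 0
G(19) = mex{0,3,2,2,2} = 1
G(20) = mex{0,3,3,2,2} = 1
G(21) = mex{0,0,3,3,2} = 1
G(22) = mex{0,0,3,3,2} = 1
G(23) = mex{1,0,0,3,3} = 2
G(24) = mex{1,0,0,0,3} = 2
G(25) = mex{1,1,0,0,3} = 2
G(26) = mex{1,1,0,0,0} = 2
G(27) = mex{2,1,1,0,0} = 3
G(28) = mex{2,1,1,1,0} = 3

3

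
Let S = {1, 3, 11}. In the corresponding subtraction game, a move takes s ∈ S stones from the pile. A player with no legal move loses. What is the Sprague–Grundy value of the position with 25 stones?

1

G(0) = 0
G(1) = mex{0} = 1
G(2) = mex{1} = 0
G(3) = mex{0,0} = 1
G(4) = mex{1,1} = 0
G(5) = mex{0,0} = 1
G(6) = mex{1,1} = 0
G(7) = mex{0,0} = 1
G(8) = mex{1,1} = 0
G(9) = mex{0,0} = 1
G(10) = mex{1,1} = 0
G(11) = mex{0,0,0} = 1
G(12) = mex{1,1,1} = 0
G(13) = mex{0,0,0} = 1
G(14) = mex{1,1,1} = 0
G(15) = mex{0,0,0} = 1
G(16) = mex{1,1,1} = 0
G(17) = mex{0,0,0} = 1
G(18) = mex{1,1,1} = 0
G(19) = mex{0,0,0} = 1
G(20) = mex{1,1,1} = 0
G(21) = mex{0,0,0} = 1
G(22) = mex{1,1,1} = 0
G(23) = mex{0,0,0} = 1
G(24) = mex{1,1,1} = 0
G(25) = mex{0,0,0} = 1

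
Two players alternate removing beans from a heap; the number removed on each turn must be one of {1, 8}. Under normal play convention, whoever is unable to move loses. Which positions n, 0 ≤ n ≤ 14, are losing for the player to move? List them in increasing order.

G(0) = 0
G(1) = mex{0} = 1
G(2) = mex{1} = 0
G(3) = mex{0} = 1
G(4) = mex{1} = 0
G(5) = mex{0} = 1
G(6) = mex{1} = 0
G(7) = mex{0} = 1
G(8) = mex{1,0} = 2
G(9) = mex{2,1} = 0
G(10) = mex{0,0} = 1
G(11) = mex{1,1} = 0
G(12) = mex{0,0} = 1
G(13) = mex{1,1} = 0
G(14) = mex{0,0} = 1
P-positions are exactly the n with G(n) = 0.

0, 2, 4, 6, 9, 11, 13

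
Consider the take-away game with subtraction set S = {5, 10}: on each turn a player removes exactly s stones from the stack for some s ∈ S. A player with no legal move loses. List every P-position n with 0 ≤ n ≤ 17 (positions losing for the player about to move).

0, 1, 2, 3, 4, 15, 16, 17

G(0) = 0
G(1) = mex{} = 0
G(2) = mex{} = 0
G(3) = mex{} = 0
G(4) = mex{} = 0
G(5) = mex{0} = 1
G(6) = mex{0} = 1
G(7) = mex{0} = 1
G(8) = mex{0} = 1
G(9) = mex{0} = 1
G(10) = mex{1,0} = 2
G(11) = mex{1,0} = 2
G(12) = mex{1,0} = 2
G(13) = mex{1,0} = 2
G(14) = mex{1,0} = 2
G(15) = mex{2,1} = 0
G(16) = mex{2,1} = 0
G(17) = mex{2,1} = 0
P-positions are exactly the n with G(n) = 0.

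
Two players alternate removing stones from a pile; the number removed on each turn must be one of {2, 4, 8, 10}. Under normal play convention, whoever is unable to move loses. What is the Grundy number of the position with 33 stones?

G(0) = 0
G(1) = mex{} = 0
G(2) = mex{0} = 1
G(3) = mex{0} = 1
G(4) = mex{1,0} = 2
G(5) = mex{1,0} = 2
G(6) = mex{2,1} = 0
G(7) = mex{2,1} = 0
G(8) = mex{0,2,0} = 1
G(9) = mex{0,2,0} = 1
G(10) = mex{1,0,1,0} = 2
G(11) = mex{1,0,1,0} = 2
G(12) = mex{2,1,2,1} = 0
G(13) = mex{2,1,2,1} = 0
G(14) = mex{0,2,0,2} = 1
G(15) = mex{0,2,0,2} = 1
G(16) = mex{1,0,1,0} = 2
G(17) = mex{1,0,1,0} = 2
G(18) = mex{2,1,2,1} = 0
G(19) = mex{2,1,2,1} = 0
G(20) = mex{0,2,0,2} = 1
G(21) = mex{0,2,0,2} = 1
G(22) = mex{1,0,1,0} = 2
G(23) = mex{1,0,1,0} = 2
G(24) = mex{2,1,2,1} = 0
G(25) = mex{2,1,2,1} = 0
G(26) = mex{0,2,0,2} = 1
G(27) = mex{0,2,0,2} = 1
G(28) = mex{1,0,1,0} = 2
G(29) = mex{1,0,1,0} = 2
G(30) = mex{2,1,2,1} = 0
G(31) = mex{2,1,2,1} = 0
G(32) = mex{0,2,0,2} = 1
G(33) = mex{0,2,0,2} = 1

1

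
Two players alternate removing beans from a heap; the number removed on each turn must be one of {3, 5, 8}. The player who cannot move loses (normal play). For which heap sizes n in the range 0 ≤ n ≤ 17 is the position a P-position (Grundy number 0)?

0, 1, 2, 11, 12, 13

n :  0  1  2  3  4  5  6  7  8  9 10 11 12 13 14 15 16 17
G :  0  0  0  1  1  1  2  2  2  3  3  0  0  0  1  1  1  2
P-positions are exactly the n with G(n) = 0.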